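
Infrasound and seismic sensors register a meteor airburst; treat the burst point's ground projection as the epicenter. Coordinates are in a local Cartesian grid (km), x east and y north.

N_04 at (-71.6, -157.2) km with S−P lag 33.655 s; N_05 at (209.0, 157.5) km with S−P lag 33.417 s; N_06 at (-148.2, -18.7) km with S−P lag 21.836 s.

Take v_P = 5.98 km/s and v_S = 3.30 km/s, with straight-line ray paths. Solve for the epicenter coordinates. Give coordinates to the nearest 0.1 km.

x ≈ -26.6 km, y ≈ 86.5 km

Distance from S−P lag: d = Δt · v_P v_S / (v_P − v_S) = Δt · (5.98·3.30)/(5.98−3.30) ≈ 7.3634·Δt.
So d_N_04 = 247.82, d_N_05 = 246.06, d_N_06 = 160.79 km.
Circle about each station: (x + 71.6)² + (y + 157.2)² = 247.82²; (x − 209.0)² + (y − 157.5)² = 246.06²; (x + 148.2)² + (y + 18.7)² = 160.79².
Subtracting the N_04 equation from the N_05 and N_06 equations removes the quadratic terms:
561.2 x + 629.4 y = 39518.08
-153.2 x + 277.0 y = 28035.86
Solving the 2×2 system: x ≈ -26.6, y ≈ 86.5 km.
Check against N_04 (with the unrounded x, y): √((x + 71.6)²+(y + 157.2)²) = 247.82 ≈ 247.82 km. ✓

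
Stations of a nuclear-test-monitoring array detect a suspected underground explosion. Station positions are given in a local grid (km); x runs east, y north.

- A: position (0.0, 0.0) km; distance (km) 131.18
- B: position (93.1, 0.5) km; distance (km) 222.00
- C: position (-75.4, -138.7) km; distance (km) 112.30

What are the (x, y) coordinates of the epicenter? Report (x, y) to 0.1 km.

Circle about each station: x² + y² = 131.18²; (x − 93.1)² + (y − 0.5)² = 222.00²; (x + 75.4)² + (y + 138.7)² = 112.30².
Subtracting the A equation from the B and C equations removes the quadratic terms:
186.2 x + 1.0 y = -23407.95
-150.8 x − 277.4 y = 29519.75
Solving the 2×2 system: x ≈ -125.5, y ≈ -38.2 km.

x ≈ -125.5 km, y ≈ -38.2 km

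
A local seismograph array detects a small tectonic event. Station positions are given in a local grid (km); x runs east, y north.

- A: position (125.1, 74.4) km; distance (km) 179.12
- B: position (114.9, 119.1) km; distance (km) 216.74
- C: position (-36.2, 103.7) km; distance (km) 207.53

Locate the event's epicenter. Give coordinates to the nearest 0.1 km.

x ≈ 46.6 km, y ≈ -86.6 km

Circle about each station: (x − 125.1)² + (y − 74.4)² = 179.12²; (x − 114.9)² + (y − 119.1)² = 216.74²; (x + 36.2)² + (y − 103.7)² = 207.53².
Subtracting the A equation from the B and C equations removes the quadratic terms:
-20.4 x + 89.4 y = -8690.80
-322.6 x + 58.6 y = -20105.97
Solving the 2×2 system: x ≈ 46.6, y ≈ -86.6 km.
Check against A (with the unrounded x, y): √((x − 125.1)²+(y − 74.4)²) = 179.10 ≈ 179.12 km. ✓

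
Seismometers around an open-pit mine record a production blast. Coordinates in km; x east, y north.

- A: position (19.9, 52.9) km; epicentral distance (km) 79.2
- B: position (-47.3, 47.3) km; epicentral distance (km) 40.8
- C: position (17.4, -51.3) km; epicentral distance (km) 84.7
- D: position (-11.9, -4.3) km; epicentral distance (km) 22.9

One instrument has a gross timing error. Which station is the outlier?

Solve using three stations at a time. Using A, B, C (subtract circle equations pairwise → linear system) gives (x, y) ≈ (-44.4, 6.6).
Distances from that point to each station vs reported:
  A: calculated 79.2 vs reported 79.2 → residual 0.0 km
  B: calculated 40.8 vs reported 40.8 → residual 0.0 km
  C: calculated 84.7 vs reported 84.7 → residual 0.0 km
  D: calculated 34.3 vs reported 22.9 → residual 11.4 km
A, B, C are mutually consistent (residuals ≈ 0); D is off by 11.4 km.

D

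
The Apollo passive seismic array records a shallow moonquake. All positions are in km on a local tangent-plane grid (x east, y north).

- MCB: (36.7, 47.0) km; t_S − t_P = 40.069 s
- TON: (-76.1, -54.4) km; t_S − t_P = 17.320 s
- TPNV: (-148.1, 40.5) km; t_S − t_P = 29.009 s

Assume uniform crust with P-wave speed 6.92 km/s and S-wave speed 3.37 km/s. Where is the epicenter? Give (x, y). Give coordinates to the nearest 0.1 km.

Distance from S−P lag: d = Δt · v_P v_S / (v_P − v_S) = Δt · (6.92·3.37)/(6.92−3.37) ≈ 6.5691·Δt.
So d_MCB = 263.22, d_TON = 113.78, d_TPNV = 190.56 km.
Circle about each station: (x − 36.7)² + (y − 47.0)² = 263.22²; (x + 76.1)² + (y + 54.4)² = 113.78²; (x + 148.1)² + (y − 40.5)² = 190.56².
Subtracting the MCB equation from the TON and TPNV equations removes the quadratic terms:
-225.6 x − 202.8 y = 61533.56
-369.6 x − 13.0 y = 52989.62
Solving the 2×2 system: x ≈ -138.1, y ≈ -149.8 km.
Check against MCB (with the unrounded x, y): √((x − 36.7)²+(y − 47.0)²) = 263.22 ≈ 263.22 km. ✓

x ≈ -138.1 km, y ≈ -149.8 km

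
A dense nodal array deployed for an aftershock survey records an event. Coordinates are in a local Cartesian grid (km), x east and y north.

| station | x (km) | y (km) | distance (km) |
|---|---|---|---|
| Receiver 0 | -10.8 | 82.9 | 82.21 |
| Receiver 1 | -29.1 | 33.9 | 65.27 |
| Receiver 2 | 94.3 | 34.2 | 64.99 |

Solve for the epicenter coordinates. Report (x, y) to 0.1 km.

32.8 km east, 13.2 km north

Circle about each station: (x + 10.8)² + (y − 82.9)² = 82.21²; (x + 29.1)² + (y − 33.9)² = 65.27²; (x − 94.3)² + (y − 34.2)² = 64.99².
Subtracting the Receiver 0 equation from the Receiver 1 and Receiver 2 equations removes the quadratic terms:
-36.6 x − 98.0 y = -2494.72
210.2 x − 97.4 y = 5607.86
Solving the 2×2 system: x ≈ 32.8, y ≈ 13.2 km.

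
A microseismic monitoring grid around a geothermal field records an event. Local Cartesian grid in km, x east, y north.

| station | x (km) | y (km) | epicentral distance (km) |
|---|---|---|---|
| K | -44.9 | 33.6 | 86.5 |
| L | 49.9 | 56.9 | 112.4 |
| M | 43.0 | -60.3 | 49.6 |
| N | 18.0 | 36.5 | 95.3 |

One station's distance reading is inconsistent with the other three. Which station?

N

Solve using three stations at a time. Using K, L, M (subtract circle equations pairwise → linear system) gives (x, y) ≈ (-3.2, -42.2).
Distances from that point to each station vs reported:
  K: calculated 86.5 vs reported 86.5 → residual 0.0 km
  L: calculated 112.4 vs reported 112.4 → residual 0.0 km
  M: calculated 49.6 vs reported 49.6 → residual 0.0 km
  N: calculated 81.5 vs reported 95.3 → residual 13.8 km
K, L, M are mutually consistent (residuals ≈ 0); N is off by 13.8 km.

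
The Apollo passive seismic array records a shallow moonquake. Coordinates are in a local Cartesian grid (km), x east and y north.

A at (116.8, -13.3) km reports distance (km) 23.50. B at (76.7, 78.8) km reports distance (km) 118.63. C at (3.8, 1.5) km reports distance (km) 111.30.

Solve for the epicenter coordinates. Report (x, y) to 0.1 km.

(108.8, -35.4)

Circle about each station: (x − 116.8)² + (y + 13.3)² = 23.50²; (x − 76.7)² + (y − 78.8)² = 118.63²; (x − 3.8)² + (y − 1.5)² = 111.30².
Subtracting pairs of circle equations eliminates x²+y² and gives linear equations (the radical axes):
-80.2 x + 184.2 y = -15247.63
-226.0 x + 29.6 y = -25637.88
Solving the 2×2 system: x ≈ 108.8, y ≈ -35.4 km.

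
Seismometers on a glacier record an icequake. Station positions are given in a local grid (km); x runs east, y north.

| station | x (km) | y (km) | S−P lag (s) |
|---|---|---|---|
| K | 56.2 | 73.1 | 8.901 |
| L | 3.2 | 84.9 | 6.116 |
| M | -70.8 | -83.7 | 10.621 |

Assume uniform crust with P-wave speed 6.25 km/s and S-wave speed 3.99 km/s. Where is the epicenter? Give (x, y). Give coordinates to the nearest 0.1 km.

-30.1 km east, 26.2 km north

Distance from S−P lag: d = Δt · v_P v_S / (v_P − v_S) = Δt · (6.25·3.99)/(6.25−3.99) ≈ 11.0343·Δt.
So d_K = 98.22, d_L = 67.49, d_M = 117.20 km.
Circle about each station: (x − 56.2)² + (y − 73.1)² = 98.22²; (x − 3.2)² + (y − 84.9)² = 67.49²; (x + 70.8)² + (y + 83.7)² = 117.20².
Subtracting pairs of circle equations eliminates x²+y² and gives linear equations (the radical axes):
-106.0 x + 23.6 y = 3808.47
-254.0 x − 313.6 y = -572.39
Solving the 2×2 system: x ≈ -30.1, y ≈ 26.2 km.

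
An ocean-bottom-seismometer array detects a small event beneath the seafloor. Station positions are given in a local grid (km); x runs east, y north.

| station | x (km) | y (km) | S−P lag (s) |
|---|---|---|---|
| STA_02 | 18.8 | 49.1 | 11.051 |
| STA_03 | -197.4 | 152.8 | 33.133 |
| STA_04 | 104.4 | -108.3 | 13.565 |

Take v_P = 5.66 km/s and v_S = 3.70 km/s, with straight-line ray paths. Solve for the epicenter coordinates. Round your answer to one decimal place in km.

Distance from S−P lag: d = Δt · v_P v_S / (v_P − v_S) = Δt · (5.66·3.70)/(5.66−3.70) ≈ 10.6847·Δt.
So d_STA_02 = 118.08, d_STA_03 = 354.02, d_STA_04 = 144.94 km.
Circle about each station: (x − 18.8)² + (y − 49.1)² = 118.08²; (x + 197.4)² + (y − 152.8)² = 354.02²; (x − 104.4)² + (y + 108.3)² = 144.94².
Subtracting the STA_02 equation from the STA_03 and STA_04 equations removes the quadratic terms:
-432.4 x + 207.4 y = -51836.92
171.2 x − 314.8 y = 12799.28
Solving the 2×2 system: x ≈ 135.8, y ≈ 33.2 km.

x ≈ 135.8 km, y ≈ 33.2 km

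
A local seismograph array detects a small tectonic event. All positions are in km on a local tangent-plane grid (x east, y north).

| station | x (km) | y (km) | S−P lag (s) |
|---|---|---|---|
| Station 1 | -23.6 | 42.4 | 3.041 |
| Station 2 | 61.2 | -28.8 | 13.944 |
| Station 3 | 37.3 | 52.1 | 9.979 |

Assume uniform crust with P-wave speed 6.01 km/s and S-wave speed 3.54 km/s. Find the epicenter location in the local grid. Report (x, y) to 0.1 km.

-45.0 km east, 27.3 km north

Distance from S−P lag: d = Δt · v_P v_S / (v_P − v_S) = Δt · (6.01·3.54)/(6.01−3.54) ≈ 8.6135·Δt.
So d_Station 1 = 26.19, d_Station 2 = 120.11, d_Station 3 = 85.95 km.
Circle about each station: (x + 23.6)² + (y − 42.4)² = 26.19²; (x − 61.2)² + (y + 28.8)² = 120.11²; (x − 37.3)² + (y − 52.1)² = 85.95².
Subtracting pairs of circle equations eliminates x²+y² and gives linear equations (the radical axes):
169.6 x − 142.4 y = -11520.34
121.8 x + 19.4 y = -4950.51
Solving the 2×2 system: x ≈ -45.0, y ≈ 27.3 km.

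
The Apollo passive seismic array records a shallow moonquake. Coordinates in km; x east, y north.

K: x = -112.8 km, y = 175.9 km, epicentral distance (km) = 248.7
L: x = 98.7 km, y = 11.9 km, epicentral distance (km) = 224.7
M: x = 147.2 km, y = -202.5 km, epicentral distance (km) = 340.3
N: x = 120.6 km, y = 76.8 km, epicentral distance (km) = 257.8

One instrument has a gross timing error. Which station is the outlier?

Solve using three stations at a time. Using L, M, N (subtract circle equations pairwise → linear system) gives (x, y) ≈ (-125.8, 0.8).
Distances from that point to each station vs reported:
  K: calculated 175.6 vs reported 248.7 → residual 73.1 km
  L: calculated 224.8 vs reported 224.7 → residual 0.1 km
  M: calculated 340.3 vs reported 340.3 → residual 0.0 km
  N: calculated 257.8 vs reported 257.8 → residual 0.0 km
L, M, N are mutually consistent (residuals ≈ 0); K is off by 73.1 km.

K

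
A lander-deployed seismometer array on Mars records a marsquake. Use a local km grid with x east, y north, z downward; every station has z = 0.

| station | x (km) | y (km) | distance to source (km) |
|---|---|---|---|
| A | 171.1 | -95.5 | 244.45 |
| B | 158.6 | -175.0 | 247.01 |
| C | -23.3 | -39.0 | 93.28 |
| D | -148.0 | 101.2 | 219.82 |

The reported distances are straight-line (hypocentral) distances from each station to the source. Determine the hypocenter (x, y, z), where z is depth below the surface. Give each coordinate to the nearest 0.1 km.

x ≈ -64.4 km, y ≈ -91.3 km, depth ≈ 65.4 km

Each station gives a sphere (x−x_i)² + (y−y_i)² + z² = d_i² (stations at z=0).
Subtracting the A sphere from B and C: z² cancels, leaving linear equations in x and y:
-25.0 x − 159.0 y = 16125.36
-388.8 x + 113.0 y = 14723.07
Solving: x ≈ -64.401, y ≈ -91.291 km (keep extra digits for the depth step; rounded: -64.4, -91.3).
Then from the A sphere: z² = 244.45² − (x − 171.1)² − (y + 95.5)² with x = -64.401, y = -91.291, so z ≈ 65.402 ≈ 65.4 km.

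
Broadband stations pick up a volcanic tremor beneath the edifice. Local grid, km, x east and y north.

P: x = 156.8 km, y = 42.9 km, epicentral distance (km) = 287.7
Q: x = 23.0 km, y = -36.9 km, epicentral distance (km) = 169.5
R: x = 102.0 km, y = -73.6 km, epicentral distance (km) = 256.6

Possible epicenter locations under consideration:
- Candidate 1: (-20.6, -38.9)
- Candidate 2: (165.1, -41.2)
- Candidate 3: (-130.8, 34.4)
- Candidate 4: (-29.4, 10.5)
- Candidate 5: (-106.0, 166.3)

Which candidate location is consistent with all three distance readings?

For each candidate, compare |candidate − station| to the reported distance:
Candidate 1: residuals P 92.3, Q 125.9, R 129.2 → max 129.2 km
Candidate 2: residuals P 203.2, Q 27.3, R 185.7 → max 203.2 km
Candidate 3: residuals P 0.0, Q 0.0, R 0.0 → max 0.0 km
Candidate 4: residuals P 98.7, Q 98.8, R 100.6 → max 100.6 km
Candidate 5: residuals P 2.6, Q 71.2, R 60.9 → max 71.2 km
Only Candidate 3 has all residuals ≈ 0.

Candidate 3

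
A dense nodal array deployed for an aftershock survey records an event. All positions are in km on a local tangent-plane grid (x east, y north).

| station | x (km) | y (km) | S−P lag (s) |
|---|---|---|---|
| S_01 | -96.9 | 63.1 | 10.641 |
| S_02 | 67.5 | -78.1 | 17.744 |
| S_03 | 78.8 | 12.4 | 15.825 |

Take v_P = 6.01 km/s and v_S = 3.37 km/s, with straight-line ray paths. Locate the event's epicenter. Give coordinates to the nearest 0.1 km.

x ≈ -42.2 km, y ≈ 2.5 km

Distance from S−P lag: d = Δt · v_P v_S / (v_P − v_S) = Δt · (6.01·3.37)/(6.01−3.37) ≈ 7.6719·Δt.
So d_S_01 = 81.64, d_S_02 = 136.13, d_S_03 = 121.41 km.
Circle about each station: (x + 96.9)² + (y − 63.1)² = 81.64²; (x − 67.5)² + (y + 78.1)² = 136.13²; (x − 78.8)² + (y − 12.4)² = 121.41².
Subtracting pairs of circle equations eliminates x²+y² and gives linear equations (the radical axes):
328.8 x − 282.4 y = -14581.65
351.4 x − 101.4 y = -15083.32
Solving the 2×2 system: x ≈ -42.2, y ≈ 2.5 km.
Check against S_01 (with the unrounded x, y): √((x + 96.9)²+(y − 63.1)²) = 81.64 ≈ 81.64 km. ✓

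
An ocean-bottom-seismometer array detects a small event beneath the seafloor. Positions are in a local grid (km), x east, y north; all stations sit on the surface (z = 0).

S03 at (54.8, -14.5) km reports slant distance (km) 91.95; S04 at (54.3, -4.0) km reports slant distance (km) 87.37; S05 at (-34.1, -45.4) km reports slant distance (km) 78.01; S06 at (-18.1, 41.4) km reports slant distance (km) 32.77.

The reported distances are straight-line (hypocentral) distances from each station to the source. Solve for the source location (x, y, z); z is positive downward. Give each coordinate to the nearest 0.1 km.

Each station gives a sphere (x−x_i)² + (y−y_i)² + z² = d_i² (stations at z=0).
Subtracting the S03 sphere from S04 and S05: z² cancels, leaving linear equations in x and y:
-1.0 x + 21.0 y = 572.49
-177.8 x − 61.8 y = 2379.92
Solving: x ≈ -22.489, y ≈ 26.190 km (keep extra digits for the depth step; rounded: -22.5, 26.2).
Then from the S03 sphere: z² = 91.95² − (x − 54.8)² − (y + 14.5)² with x = -22.489, y = 26.190, so z ≈ 28.732 ≈ 28.7 km.

x ≈ -22.5 km, y ≈ 26.2 km, depth ≈ 28.7 km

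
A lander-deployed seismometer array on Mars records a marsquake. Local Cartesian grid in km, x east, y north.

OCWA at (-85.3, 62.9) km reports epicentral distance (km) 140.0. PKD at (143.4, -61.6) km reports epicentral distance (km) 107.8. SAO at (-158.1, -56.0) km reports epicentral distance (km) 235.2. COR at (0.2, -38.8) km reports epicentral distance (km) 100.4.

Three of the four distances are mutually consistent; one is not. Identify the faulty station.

Solve using three stations at a time. Using OCWA, SAO, COR (subtract circle equations pairwise → linear system) gives (x, y) ≈ (53.8, 46.2).
Distances from that point to each station vs reported:
  OCWA: calculated 140.1 vs reported 140.0 → residual 0.1 km
  PKD: calculated 140.2 vs reported 107.8 → residual 32.4 km
  SAO: calculated 235.2 vs reported 235.2 → residual 0.0 km
  COR: calculated 100.5 vs reported 100.4 → residual 0.1 km
OCWA, SAO, COR are mutually consistent (residuals ≈ 0); PKD is off by 32.4 km.

PKD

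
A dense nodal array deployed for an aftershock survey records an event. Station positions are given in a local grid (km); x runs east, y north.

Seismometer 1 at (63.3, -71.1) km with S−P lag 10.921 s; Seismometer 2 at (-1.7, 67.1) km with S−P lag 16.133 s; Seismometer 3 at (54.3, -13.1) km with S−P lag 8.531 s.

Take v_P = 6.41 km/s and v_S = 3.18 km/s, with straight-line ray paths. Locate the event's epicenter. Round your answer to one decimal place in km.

x ≈ 4.9 km, y ≈ -34.5 km

Distance from S−P lag: d = Δt · v_P v_S / (v_P − v_S) = Δt · (6.41·3.18)/(6.41−3.18) ≈ 6.3108·Δt.
So d_Seismometer 1 = 68.92, d_Seismometer 2 = 101.81, d_Seismometer 3 = 53.84 km.
Circle about each station: (x − 63.3)² + (y + 71.1)² = 68.92²; (x + 1.7)² + (y − 67.1)² = 101.81²; (x − 54.3)² + (y + 13.1)² = 53.84².
Subtracting pairs of circle equations eliminates x²+y² and gives linear equations (the radical axes):
-130.0 x + 276.4 y = -10172.11
-18.0 x + 116.0 y = -4090.78
Solving the 2×2 system: x ≈ 4.9, y ≈ -34.5 km.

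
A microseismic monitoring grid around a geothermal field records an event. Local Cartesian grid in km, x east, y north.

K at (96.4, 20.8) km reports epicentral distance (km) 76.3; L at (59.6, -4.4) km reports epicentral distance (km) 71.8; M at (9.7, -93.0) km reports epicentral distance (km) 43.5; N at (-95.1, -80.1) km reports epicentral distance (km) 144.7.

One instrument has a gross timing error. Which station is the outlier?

K

Solve using three stations at a time. Using L, M, N (subtract circle equations pairwise → linear system) gives (x, y) ≈ (49.5, -75.5).
Distances from that point to each station vs reported:
  K: calculated 107.1 vs reported 76.3 → residual 30.8 km
  L: calculated 71.8 vs reported 71.8 → residual 0.0 km
  M: calculated 43.5 vs reported 43.5 → residual 0.0 km
  N: calculated 144.7 vs reported 144.7 → residual 0.0 km
L, M, N are mutually consistent (residuals ≈ 0); K is off by 30.8 km.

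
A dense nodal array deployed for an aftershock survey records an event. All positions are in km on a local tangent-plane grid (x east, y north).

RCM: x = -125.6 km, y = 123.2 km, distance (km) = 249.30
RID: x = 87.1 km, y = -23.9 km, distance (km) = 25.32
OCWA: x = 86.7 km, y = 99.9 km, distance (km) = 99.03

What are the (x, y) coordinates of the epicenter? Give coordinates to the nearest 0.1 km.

Circle about each station: (x + 125.6)² + (y − 123.2)² = 249.30²; (x − 87.1)² + (y + 23.9)² = 25.32²; (x − 86.7)² + (y − 99.9)² = 99.03².
Subtracting the RCM equation from the RID and OCWA equations removes the quadratic terms:
425.4 x − 294.2 y = 38713.41
424.6 x − 46.6 y = 38886.85
Solving the 2×2 system: x ≈ 91.7, y ≈ 1.0 km.

91.7 km east, 1.0 km north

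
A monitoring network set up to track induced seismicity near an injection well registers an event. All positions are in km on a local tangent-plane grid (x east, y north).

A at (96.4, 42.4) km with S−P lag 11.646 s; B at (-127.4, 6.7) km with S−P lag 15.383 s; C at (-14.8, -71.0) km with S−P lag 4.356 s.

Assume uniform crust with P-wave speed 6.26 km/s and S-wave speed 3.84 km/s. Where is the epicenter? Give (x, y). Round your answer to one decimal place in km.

Distance from S−P lag: d = Δt · v_P v_S / (v_P − v_S) = Δt · (6.26·3.84)/(6.26−3.84) ≈ 9.9332·Δt.
So d_A = 115.68, d_B = 152.80, d_C = 43.27 km.
Circle about each station: (x − 96.4)² + (y − 42.4)² = 115.68²; (x + 127.4)² + (y − 6.7)² = 152.80²; (x + 14.8)² + (y + 71.0)² = 43.27².
Subtracting pairs of circle equations eliminates x²+y² and gives linear equations (the radical axes):
-447.6 x − 71.4 y = -4781.05
-222.4 x − 226.8 y = 5678.89
Solving the 2×2 system: x ≈ 17.4, y ≈ -42.1 km.

x ≈ 17.4 km, y ≈ -42.1 km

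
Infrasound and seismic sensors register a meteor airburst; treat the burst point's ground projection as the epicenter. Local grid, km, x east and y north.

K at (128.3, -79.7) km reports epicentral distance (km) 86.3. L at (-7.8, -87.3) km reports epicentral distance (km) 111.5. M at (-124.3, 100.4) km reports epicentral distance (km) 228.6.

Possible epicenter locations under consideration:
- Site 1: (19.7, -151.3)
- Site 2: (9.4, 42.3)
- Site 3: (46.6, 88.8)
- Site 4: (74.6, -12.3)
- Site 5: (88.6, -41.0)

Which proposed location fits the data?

Site 4

For each candidate, compare |candidate − station| to the reported distance:
Site 1: residuals K 43.8, L 41.8, M 61.4 → max 61.4 km
Site 2: residuals K 84.1, L 19.2, M 82.8 → max 84.1 km
Site 3: residuals K 101.0, L 72.8, M 57.3 → max 101.0 km
Site 4: residuals K 0.1, L 0.1, M 0.0 → max 0.1 km
Site 5: residuals K 30.9, L 4.6, M 27.0 → max 30.9 km
Only Site 4 has all residuals ≈ 0.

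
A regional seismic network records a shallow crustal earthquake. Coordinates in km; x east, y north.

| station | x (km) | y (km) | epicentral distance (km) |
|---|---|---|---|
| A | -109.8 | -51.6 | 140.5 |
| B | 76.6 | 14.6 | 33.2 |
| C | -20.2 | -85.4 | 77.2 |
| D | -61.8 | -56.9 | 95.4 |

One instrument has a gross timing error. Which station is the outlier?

Solve using three stations at a time. Using A, C, D (subtract circle equations pairwise → linear system) gives (x, y) ≈ (28.2, -25.2).
Distances from that point to each station vs reported:
  A: calculated 140.5 vs reported 140.5 → residual 0.0 km
  B: calculated 62.6 vs reported 33.2 → residual 29.4 km
  C: calculated 77.3 vs reported 77.2 → residual 0.1 km
  D: calculated 95.4 vs reported 95.4 → residual 0.0 km
A, C, D are mutually consistent (residuals ≈ 0); B is off by 29.4 km.

B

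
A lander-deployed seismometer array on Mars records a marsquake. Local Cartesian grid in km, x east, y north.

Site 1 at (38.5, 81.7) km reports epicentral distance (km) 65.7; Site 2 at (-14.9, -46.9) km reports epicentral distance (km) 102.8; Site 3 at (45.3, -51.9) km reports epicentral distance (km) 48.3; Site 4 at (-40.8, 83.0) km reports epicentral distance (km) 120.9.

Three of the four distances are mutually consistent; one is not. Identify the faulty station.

Site 3

Solve using three stations at a time. Using Site 1, Site 2, Site 4 (subtract circle equations pairwise → linear system) gives (x, y) ≈ (62.8, 20.5).
Distances from that point to each station vs reported:
  Site 1: calculated 65.8 vs reported 65.7 → residual 0.1 km
  Site 2: calculated 102.9 vs reported 102.8 → residual 0.1 km
  Site 3: calculated 74.5 vs reported 48.3 → residual 26.2 km
  Site 4: calculated 121.0 vs reported 120.9 → residual 0.1 km
Site 1, Site 2, Site 4 are mutually consistent (residuals ≈ 0); Site 3 is off by 26.2 km.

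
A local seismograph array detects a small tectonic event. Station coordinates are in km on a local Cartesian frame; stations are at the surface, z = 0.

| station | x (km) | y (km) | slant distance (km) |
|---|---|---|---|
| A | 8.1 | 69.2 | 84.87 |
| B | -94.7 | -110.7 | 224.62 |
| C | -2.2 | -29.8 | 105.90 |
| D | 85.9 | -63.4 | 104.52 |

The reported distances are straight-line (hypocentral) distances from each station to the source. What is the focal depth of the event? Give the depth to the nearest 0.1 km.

z ≈ 39.5 km

Each station gives a sphere (x−x_i)² + (y−y_i)² + z² = d_i² (stations at z=0).
Subtracting the A sphere from B and C: z² cancels, leaving linear equations in x and y:
-205.6 x − 359.8 y = -26882.90
-20.6 x − 198.0 y = -7973.26
Solving: x ≈ 73.702, y ≈ 32.601 km (keep extra digits for the depth step; rounded: 73.7, 32.6).
Then from the A sphere: z² = 84.87² − (x − 8.1)² − (y − 69.2)² with x = 73.702, y = 32.601, so z ≈ 39.494 ≈ 39.5 km.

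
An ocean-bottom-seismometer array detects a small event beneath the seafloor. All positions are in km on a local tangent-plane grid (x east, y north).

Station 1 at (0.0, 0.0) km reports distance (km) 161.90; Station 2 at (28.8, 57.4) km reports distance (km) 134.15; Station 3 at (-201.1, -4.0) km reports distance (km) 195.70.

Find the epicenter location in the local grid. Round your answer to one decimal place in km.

Circle about each station: x² + y² = 161.90²; (x − 28.8)² + (y − 57.4)² = 134.15²; (x + 201.1)² + (y + 4.0)² = 195.70².
Subtracting the Station 1 equation from the Station 2 and Station 3 equations removes the quadratic terms:
57.6 x + 114.8 y = 12339.59
-402.2 x − 8.0 y = 28370.33
Solving the 2×2 system: x ≈ -73.4, y ≈ 144.3 km.

(-73.4, 144.3)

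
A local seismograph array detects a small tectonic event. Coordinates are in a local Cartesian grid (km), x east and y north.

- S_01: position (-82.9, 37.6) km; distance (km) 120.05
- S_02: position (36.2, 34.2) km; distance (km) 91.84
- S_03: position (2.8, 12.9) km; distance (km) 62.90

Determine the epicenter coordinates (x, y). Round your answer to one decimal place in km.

-0.7 km east, -49.9 km north

Circle about each station: (x + 82.9)² + (y − 37.6)² = 120.05²; (x − 36.2)² + (y − 34.2)² = 91.84²; (x − 2.8)² + (y − 12.9)² = 62.90².
Subtracting the S_01 equation from the S_02 and S_03 equations removes the quadratic terms:
238.2 x − 6.8 y = 171.33
171.4 x − 49.4 y = 2343.67
Solving the 2×2 system: x ≈ -0.7, y ≈ -49.9 km.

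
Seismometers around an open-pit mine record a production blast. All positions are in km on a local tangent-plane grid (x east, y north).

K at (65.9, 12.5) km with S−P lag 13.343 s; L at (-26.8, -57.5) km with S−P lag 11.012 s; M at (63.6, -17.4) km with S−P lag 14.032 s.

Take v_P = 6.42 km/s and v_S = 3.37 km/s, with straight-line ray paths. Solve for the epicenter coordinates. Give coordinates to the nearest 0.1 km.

(-28.4, 20.6)

Distance from S−P lag: d = Δt · v_P v_S / (v_P − v_S) = Δt · (6.42·3.37)/(6.42−3.37) ≈ 7.0936·Δt.
So d_K = 94.65, d_L = 78.11, d_M = 99.54 km.
Circle about each station: (x − 65.9)² + (y − 12.5)² = 94.65²; (x + 26.8)² + (y + 57.5)² = 78.11²; (x − 63.6)² + (y + 17.4)² = 99.54².
Subtracting the K equation from the L and M equations removes the quadratic terms:
-185.4 x − 140.0 y = 2382.88
-4.6 x − 59.8 y = -1100.93
Solving the 2×2 system: x ≈ -28.4, y ≈ 20.6 km.
Check against K (with the unrounded x, y): √((x − 65.9)²+(y − 12.5)²) = 94.65 ≈ 94.65 km. ✓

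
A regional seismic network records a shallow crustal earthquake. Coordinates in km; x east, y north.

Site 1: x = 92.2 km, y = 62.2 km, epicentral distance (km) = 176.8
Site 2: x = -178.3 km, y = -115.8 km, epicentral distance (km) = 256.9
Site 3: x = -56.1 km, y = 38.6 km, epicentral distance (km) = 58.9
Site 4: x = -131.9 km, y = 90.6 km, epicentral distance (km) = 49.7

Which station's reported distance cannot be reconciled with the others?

Site 2

Solve using three stations at a time. Using Site 1, Site 3, Site 4 (subtract circle equations pairwise → linear system) gives (x, y) ≈ (-82.2, 91.4).
Distances from that point to each station vs reported:
  Site 1: calculated 176.8 vs reported 176.8 → residual 0.0 km
  Site 2: calculated 228.5 vs reported 256.9 → residual 28.4 km
  Site 3: calculated 58.9 vs reported 58.9 → residual 0.0 km
  Site 4: calculated 49.7 vs reported 49.7 → residual 0.0 km
Site 1, Site 3, Site 4 are mutually consistent (residuals ≈ 0); Site 2 is off by 28.4 km.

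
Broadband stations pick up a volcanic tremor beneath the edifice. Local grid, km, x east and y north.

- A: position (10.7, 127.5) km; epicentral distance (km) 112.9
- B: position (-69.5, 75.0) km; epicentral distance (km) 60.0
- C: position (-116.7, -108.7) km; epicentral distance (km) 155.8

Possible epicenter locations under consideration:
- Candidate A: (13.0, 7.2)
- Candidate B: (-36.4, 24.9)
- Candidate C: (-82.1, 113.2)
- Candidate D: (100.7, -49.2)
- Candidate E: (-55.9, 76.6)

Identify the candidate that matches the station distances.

For each candidate, compare |candidate − station| to the reported distance:
Candidate A: residuals A 7.4, B 46.8, C 18.1 → max 46.8 km
Candidate B: residuals A 0.0, B 0.0, C 0.1 → max 0.1 km
Candidate C: residuals A 19.0, B 19.8, C 68.8 → max 68.8 km
Candidate D: residuals A 85.4, B 150.7, C 69.6 → max 150.7 km
Candidate E: residuals A 29.1, B 46.3, C 39.2 → max 46.3 km
Only Candidate B has all residuals ≈ 0.

Candidate B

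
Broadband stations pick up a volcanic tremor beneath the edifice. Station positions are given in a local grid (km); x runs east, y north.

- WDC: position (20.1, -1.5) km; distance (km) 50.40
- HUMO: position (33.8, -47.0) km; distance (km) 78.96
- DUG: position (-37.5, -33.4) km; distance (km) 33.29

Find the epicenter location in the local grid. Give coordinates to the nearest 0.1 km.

-30.3 km east, -0.9 km north

Circle about each station: (x − 20.1)² + (y + 1.5)² = 50.40²; (x − 33.8)² + (y + 47.0)² = 78.96²; (x + 37.5)² + (y + 33.4)² = 33.29².
Subtracting the WDC equation from the HUMO and DUG equations removes the quadratic terms:
27.4 x − 91.0 y = -749.34
-115.2 x − 63.8 y = 3547.49
Solving the 2×2 system: x ≈ -30.3, y ≈ -0.9 km.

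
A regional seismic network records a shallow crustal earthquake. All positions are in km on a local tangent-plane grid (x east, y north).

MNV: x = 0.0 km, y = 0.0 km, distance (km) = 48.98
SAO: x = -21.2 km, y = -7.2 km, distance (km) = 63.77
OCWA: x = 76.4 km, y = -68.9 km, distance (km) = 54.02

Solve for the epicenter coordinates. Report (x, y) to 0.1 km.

(38.0, -30.9)

Circle about each station: x² + y² = 48.98²; (x + 21.2)² + (y + 7.2)² = 63.77²; (x − 76.4)² + (y + 68.9)² = 54.02².
Subtracting pairs of circle equations eliminates x²+y² and gives linear equations (the radical axes):
-42.4 x − 14.4 y = -1166.29
152.8 x − 137.8 y = 10065.05
Solving the 2×2 system: x ≈ 38.0, y ≈ -30.9 km.
Check against MNV (with the unrounded x, y): √(x²+y²) = 48.98 ≈ 48.98 km. ✓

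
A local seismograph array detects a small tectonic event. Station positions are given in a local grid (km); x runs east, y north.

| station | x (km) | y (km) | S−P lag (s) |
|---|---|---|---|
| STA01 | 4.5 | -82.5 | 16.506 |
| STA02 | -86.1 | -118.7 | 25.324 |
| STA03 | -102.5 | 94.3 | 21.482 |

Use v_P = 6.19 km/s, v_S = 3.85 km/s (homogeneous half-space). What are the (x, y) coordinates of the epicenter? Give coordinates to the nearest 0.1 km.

(111.2, 47.4)

Distance from S−P lag: d = Δt · v_P v_S / (v_P − v_S) = Δt · (6.19·3.85)/(6.19−3.85) ≈ 10.1844·Δt.
So d_STA01 = 168.10, d_STA02 = 257.91, d_STA03 = 218.78 km.
Circle about each station: (x − 4.5)² + (y + 82.5)² = 168.10²; (x + 86.1)² + (y + 118.7)² = 257.91²; (x + 102.5)² + (y − 94.3)² = 218.78².
Subtracting the STA01 equation from the STA02 and STA03 equations removes the quadratic terms:
-181.2 x − 72.4 y = -23583.56
-214.0 x + 353.6 y = -7034.84
Solving the 2×2 system: x ≈ 111.2, y ≈ 47.4 km.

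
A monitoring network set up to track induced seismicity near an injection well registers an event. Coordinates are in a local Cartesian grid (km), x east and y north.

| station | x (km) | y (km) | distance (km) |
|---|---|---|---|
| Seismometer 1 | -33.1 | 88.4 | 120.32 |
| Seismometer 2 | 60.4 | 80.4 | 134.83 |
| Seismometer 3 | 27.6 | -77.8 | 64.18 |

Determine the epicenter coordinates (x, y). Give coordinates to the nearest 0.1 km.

x ≈ -16.0 km, y ≈ -30.7 km

Circle about each station: (x + 33.1)² + (y − 88.4)² = 120.32²; (x − 60.4)² + (y − 80.4)² = 134.83²; (x − 27.6)² + (y + 77.8)² = 64.18².
Subtracting pairs of circle equations eliminates x²+y² and gives linear equations (the radical axes):
187.0 x − 16.0 y = -2500.08
121.4 x − 332.4 y = 8262.26
Solving the 2×2 system: x ≈ -16.0, y ≈ -30.7 km.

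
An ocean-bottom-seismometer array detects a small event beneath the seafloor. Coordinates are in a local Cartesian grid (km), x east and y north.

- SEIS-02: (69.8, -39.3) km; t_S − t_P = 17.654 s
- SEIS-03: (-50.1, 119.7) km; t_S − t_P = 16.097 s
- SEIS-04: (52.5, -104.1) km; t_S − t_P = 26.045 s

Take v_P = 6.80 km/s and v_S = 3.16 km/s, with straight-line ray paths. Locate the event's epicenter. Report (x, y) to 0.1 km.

(4.6, 42.0)

Distance from S−P lag: d = Δt · v_P v_S / (v_P − v_S) = Δt · (6.80·3.16)/(6.80−3.16) ≈ 5.9033·Δt.
So d_SEIS-02 = 104.22, d_SEIS-03 = 95.03, d_SEIS-04 = 153.75 km.
Circle about each station: (x − 69.8)² + (y + 39.3)² = 104.22²; (x + 50.1)² + (y − 119.7)² = 95.03²; (x − 52.5)² + (y + 104.1)² = 153.75².
Subtracting the SEIS-02 equation from the SEIS-03 and SEIS-04 equations removes the quadratic terms:
-239.8 x + 318.0 y = 12252.68
-34.6 x − 129.6 y = -5600.72
Solving the 2×2 system: x ≈ 4.6, y ≈ 42.0 km.
Check against SEIS-02 (with the unrounded x, y): √((x − 69.8)²+(y + 39.3)²) = 104.21 ≈ 104.22 km. ✓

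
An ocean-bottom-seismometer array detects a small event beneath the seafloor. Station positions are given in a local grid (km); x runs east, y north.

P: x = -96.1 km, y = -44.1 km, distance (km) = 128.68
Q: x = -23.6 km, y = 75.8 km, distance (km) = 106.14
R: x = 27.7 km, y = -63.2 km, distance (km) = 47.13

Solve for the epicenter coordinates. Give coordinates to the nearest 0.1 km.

Circle about each station: (x + 96.1)² + (y + 44.1)² = 128.68²; (x + 23.6)² + (y − 75.8)² = 106.14²; (x − 27.7)² + (y + 63.2)² = 47.13².
Subtracting pairs of circle equations eliminates x²+y² and gives linear equations (the radical axes):
145.0 x + 239.8 y = 415.42
247.6 x − 38.2 y = 7918.82
Solving the 2×2 system: x ≈ 29.5, y ≈ -16.1 km.

x ≈ 29.5 km, y ≈ -16.1 km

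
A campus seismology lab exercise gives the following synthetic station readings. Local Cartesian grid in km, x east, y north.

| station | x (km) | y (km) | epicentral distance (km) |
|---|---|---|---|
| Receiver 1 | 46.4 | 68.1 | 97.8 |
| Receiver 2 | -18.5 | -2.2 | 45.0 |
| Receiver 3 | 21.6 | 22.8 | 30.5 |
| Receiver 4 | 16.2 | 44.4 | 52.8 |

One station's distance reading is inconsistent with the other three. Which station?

Solve using three stations at a time. Using Receiver 2, Receiver 3, Receiver 4 (subtract circle equations pairwise → linear system) gives (x, y) ≈ (26.3, -7.5).
Distances from that point to each station vs reported:
  Receiver 1: calculated 78.3 vs reported 97.8 → residual 19.5 km
  Receiver 2: calculated 45.1 vs reported 45.0 → residual 0.1 km
  Receiver 3: calculated 30.7 vs reported 30.5 → residual 0.2 km
  Receiver 4: calculated 52.9 vs reported 52.8 → residual 0.1 km
Receiver 2, Receiver 3, Receiver 4 are mutually consistent (residuals ≈ 0); Receiver 1 is off by 19.5 km.

Receiver 1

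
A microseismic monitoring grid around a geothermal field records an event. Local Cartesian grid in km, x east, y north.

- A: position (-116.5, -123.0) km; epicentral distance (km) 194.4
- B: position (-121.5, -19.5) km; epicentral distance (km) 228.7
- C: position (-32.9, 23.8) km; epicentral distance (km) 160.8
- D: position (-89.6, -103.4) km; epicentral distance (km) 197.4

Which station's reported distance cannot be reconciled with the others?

A

Solve using three stations at a time. Using B, C, D (subtract circle equations pairwise → linear system) gives (x, y) ≈ (103.2, -61.6).
Distances from that point to each station vs reported:
  A: calculated 228.1 vs reported 194.4 → residual 33.7 km
  B: calculated 228.6 vs reported 228.7 → residual 0.1 km
  C: calculated 160.6 vs reported 160.8 → residual 0.2 km
  D: calculated 197.3 vs reported 197.4 → residual 0.1 km
B, C, D are mutually consistent (residuals ≈ 0); A is off by 33.7 km.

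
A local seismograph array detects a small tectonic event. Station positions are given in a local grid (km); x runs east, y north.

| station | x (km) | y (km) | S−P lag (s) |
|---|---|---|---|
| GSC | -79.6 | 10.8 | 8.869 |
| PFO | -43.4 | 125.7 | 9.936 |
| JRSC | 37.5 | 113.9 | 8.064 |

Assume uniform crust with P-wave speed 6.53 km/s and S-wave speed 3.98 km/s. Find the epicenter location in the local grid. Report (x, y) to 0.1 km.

x ≈ 6.7 km, y ≈ 37.7 km

Distance from S−P lag: d = Δt · v_P v_S / (v_P − v_S) = Δt · (6.53·3.98)/(6.53−3.98) ≈ 10.1919·Δt.
So d_GSC = 90.39, d_PFO = 101.27, d_JRSC = 82.19 km.
Circle about each station: (x + 79.6)² + (y − 10.8)² = 90.39²; (x + 43.4)² + (y − 125.7)² = 101.27²; (x − 37.5)² + (y − 113.9)² = 82.19².
Subtracting pairs of circle equations eliminates x²+y² and gives linear equations (the radical axes):
72.4 x + 229.8 y = 9145.99
234.2 x + 206.2 y = 9341.82
Solving the 2×2 system: x ≈ 6.7, y ≈ 37.7 km.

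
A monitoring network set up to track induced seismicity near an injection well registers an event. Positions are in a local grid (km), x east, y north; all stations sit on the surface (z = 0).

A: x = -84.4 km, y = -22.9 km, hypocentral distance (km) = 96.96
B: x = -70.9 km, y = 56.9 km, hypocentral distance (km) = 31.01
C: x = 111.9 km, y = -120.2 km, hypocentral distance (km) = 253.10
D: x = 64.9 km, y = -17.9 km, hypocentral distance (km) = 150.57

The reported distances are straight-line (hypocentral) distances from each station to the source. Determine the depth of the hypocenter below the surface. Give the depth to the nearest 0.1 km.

z ≈ 26.1 km

Each station gives a sphere (x−x_i)² + (y−y_i)² + z² = d_i² (stations at z=0).
Subtracting the A sphere from B and C: z² cancels, leaving linear equations in x and y:
27.0 x + 159.6 y = 9056.27
392.6 x − 194.6 y = -35336.49
Solving: x ≈ -57.093, y ≈ 66.402 km (keep extra digits for the depth step; rounded: -57.1, 66.4).
Then from the A sphere: z² = 96.96² − (x + 84.4)² − (y + 22.9)² with x = -57.093, y = 66.402, so z ≈ 26.091 ≈ 26.1 km.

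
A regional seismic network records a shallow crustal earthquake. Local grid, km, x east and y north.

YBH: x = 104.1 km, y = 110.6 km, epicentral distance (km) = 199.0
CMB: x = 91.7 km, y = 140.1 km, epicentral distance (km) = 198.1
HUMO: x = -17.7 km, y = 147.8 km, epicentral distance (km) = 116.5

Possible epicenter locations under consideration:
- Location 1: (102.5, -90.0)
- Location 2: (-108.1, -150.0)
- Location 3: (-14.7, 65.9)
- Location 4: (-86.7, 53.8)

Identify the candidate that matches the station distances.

Location 4

For each candidate, compare |candidate − station| to the reported distance:
Location 1: residuals YBH 1.6, CMB 32.3, HUMO 150.0 → max 150.0 km
Location 2: residuals YBH 137.1, CMB 154.1, HUMO 194.7 → max 194.7 km
Location 3: residuals YBH 72.1, CMB 68.4, HUMO 34.5 → max 72.1 km
Location 4: residuals YBH 0.1, CMB 0.1, HUMO 0.1 → max 0.1 km
Only Location 4 has all residuals ≈ 0.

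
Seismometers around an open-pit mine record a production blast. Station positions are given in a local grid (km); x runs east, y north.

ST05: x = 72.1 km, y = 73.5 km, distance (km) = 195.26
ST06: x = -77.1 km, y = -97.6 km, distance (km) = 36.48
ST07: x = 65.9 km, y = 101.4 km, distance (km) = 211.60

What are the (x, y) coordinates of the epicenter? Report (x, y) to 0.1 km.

Circle about each station: (x − 72.1)² + (y − 73.5)² = 195.26²; (x + 77.1)² + (y + 97.6)² = 36.48²; (x − 65.9)² + (y − 101.4)² = 211.60².
Subtracting pairs of circle equations eliminates x²+y² and gives linear equations (the radical axes):
-298.4 x − 342.2 y = 41665.19
-12.4 x + 55.8 y = -2623.98
Solving the 2×2 system: x ≈ -68.3, y ≈ -62.2 km.

x ≈ -68.3 km, y ≈ -62.2 km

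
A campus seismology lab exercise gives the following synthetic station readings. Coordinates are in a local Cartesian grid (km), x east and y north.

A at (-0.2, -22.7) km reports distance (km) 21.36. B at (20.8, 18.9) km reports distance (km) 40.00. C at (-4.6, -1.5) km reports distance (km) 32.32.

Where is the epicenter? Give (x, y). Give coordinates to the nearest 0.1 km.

(21.1, -21.1)

Circle about each station: (x + 0.2)² + (y + 22.7)² = 21.36²; (x − 20.8)² + (y − 18.9)² = 40.00²; (x + 4.6)² + (y + 1.5)² = 32.32².
Subtracting the A equation from the B and C equations removes the quadratic terms:
42.0 x + 83.2 y = -869.23
-8.8 x + 42.4 y = -1080.25
Solving the 2×2 system: x ≈ 21.1, y ≈ -21.1 km.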